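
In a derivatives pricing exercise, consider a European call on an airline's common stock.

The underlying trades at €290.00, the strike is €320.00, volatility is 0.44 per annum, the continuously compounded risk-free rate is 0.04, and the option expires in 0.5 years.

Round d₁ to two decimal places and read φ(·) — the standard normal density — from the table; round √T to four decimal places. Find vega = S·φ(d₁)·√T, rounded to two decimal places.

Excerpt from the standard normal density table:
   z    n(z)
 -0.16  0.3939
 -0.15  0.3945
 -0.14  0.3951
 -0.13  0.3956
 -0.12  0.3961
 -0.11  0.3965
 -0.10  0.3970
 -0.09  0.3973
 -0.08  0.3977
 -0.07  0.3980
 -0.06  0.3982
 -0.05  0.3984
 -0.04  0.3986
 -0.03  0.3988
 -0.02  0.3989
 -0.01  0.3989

81.41

T = 0.5;  σ√T = 0.3111
d₁ = [ln(290/320) + (0.04 + 0.44²/2)·0.5] / 0.3111 = [-0.0984 + 0.0684] / 0.3111 = -0.0966 which rounds to -0.10
√T = √0.5 = 0.7071
φ(d₁) = φ(-0.10) = 0.3970
vega = S·φ(d₁)·√T = 290·0.3970·0.7071 = 81.4084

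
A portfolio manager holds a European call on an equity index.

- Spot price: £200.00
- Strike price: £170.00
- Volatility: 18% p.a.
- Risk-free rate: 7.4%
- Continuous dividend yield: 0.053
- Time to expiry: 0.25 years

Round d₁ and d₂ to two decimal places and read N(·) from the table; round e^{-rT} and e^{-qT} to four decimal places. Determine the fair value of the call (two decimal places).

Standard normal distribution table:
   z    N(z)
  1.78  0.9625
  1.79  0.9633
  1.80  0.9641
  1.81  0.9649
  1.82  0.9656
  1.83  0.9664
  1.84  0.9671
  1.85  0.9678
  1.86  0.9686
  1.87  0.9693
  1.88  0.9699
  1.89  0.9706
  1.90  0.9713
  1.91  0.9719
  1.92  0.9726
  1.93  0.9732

£30.67

σ√T = 0.18 × 0.5000 = 0.0900
ln(S/K) + (r − q + σ²/2)T = ln(200/170) + (0.074 − 0.053 + 0.18²/2)·0.25 = 0.1625 + 0.0093 = 0.1718
d₁ = 0.1718 / 0.0900 = 1.9091 ⇒ 1.91
d₂ = d₁ − σ√T = 1.9091 − 0.0900 = 1.8191 ⇒ 1.82
exp(−qT) = exp(−0.053·0.25) = 0.9868;  exp(−rT) = exp(−0.074·0.25) = 0.9817
N(d₁) = N(1.91) = 0.9719;  N(d₂) = N(1.82) = 0.9656
C = 200·0.9868·0.9719 − 170·0.9817·0.9656 = 191.8142 − 161.1480 = 30.6662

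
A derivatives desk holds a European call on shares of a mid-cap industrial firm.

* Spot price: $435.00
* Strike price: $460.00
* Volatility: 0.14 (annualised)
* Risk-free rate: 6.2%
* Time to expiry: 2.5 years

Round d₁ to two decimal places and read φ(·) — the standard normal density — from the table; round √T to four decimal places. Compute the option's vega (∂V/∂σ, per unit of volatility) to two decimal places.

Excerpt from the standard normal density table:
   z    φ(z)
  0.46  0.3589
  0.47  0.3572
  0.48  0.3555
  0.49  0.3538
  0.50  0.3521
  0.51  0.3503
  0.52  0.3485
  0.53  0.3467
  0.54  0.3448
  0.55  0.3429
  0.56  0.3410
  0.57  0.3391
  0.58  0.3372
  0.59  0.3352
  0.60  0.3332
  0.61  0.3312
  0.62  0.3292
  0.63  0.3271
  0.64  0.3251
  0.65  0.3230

σ√T = 0.14 × 1.5811 = 0.2214
ln(S/K) + (r + σ²/2)T = ln(435/460) + (0.062 + 0.14²/2)·2.5 = -0.0559 + 0.1795 = 0.1236
d₁ = 0.1236 / 0.2214 = 0.5585 → 0.56
√T = √2.5 = 1.5811
φ(d₁) = φ(0.56) = 0.3410
vega = S·φ(d₁)·√T = 435·0.3410·1.5811 = 234.5325
(The put has the same vega.)

234.53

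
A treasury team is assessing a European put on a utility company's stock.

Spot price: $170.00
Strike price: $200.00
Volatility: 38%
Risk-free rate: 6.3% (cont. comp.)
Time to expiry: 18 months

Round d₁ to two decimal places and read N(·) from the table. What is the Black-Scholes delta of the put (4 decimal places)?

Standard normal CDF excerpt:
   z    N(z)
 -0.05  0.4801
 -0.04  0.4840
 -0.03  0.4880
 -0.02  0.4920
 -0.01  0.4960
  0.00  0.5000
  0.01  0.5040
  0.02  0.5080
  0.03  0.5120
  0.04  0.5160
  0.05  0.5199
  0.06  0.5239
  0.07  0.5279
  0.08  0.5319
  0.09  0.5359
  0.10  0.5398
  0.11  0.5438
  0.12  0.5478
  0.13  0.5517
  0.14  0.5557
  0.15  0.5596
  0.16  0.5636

T = 1.5;  σ√T = 0.4654
d₁ = [ln(170/200) + (0.063 + ½·0.38²)·1.5] / (σ√T) = (-0.1625 + 0.2028) / 0.4654 = 0.0866 → 0.09
N(d₁) = N(0.09) = 0.5359
Δ_put = N(d₁) − 1 = 0.5359 − 1 = -0.4641

-0.4641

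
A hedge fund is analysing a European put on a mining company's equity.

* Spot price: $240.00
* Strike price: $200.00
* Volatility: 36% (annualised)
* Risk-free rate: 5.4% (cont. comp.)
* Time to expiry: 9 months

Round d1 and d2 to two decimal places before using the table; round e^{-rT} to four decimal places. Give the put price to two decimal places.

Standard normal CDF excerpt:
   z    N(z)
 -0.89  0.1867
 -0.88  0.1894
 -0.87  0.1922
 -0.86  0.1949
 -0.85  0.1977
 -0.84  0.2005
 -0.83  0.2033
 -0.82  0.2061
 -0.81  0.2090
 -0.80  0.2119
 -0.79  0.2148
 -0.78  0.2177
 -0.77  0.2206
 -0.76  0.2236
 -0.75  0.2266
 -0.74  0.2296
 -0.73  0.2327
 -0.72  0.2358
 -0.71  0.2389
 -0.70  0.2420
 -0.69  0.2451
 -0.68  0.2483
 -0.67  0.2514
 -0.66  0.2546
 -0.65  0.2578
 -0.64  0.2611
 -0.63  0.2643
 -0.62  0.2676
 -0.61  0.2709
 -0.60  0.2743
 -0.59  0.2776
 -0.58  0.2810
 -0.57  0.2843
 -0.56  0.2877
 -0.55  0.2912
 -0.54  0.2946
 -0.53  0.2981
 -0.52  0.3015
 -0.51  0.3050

$9.13

σ√T = 0.36 × 0.8660 = 0.3118
ln(S/K) + (r + σ²/2)T = ln(240/200) + (0.054 + 0.36²/2)·0.75 = 0.1823 + 0.0891 = 0.2714
d₁ = 0.2714 / 0.3118 = 0.8706 ⇒ 0.87
d₂ = d₁ − σ√T = 0.8706 − 0.3118 = 0.5588 ⇒ 0.56
exp(−rT) = exp(−0.054·0.75) = 0.9603
N(−d₂) = N(-0.56) = 0.2877;  N(−d₁) = N(-0.87) = 0.1922
P = 200·0.9603·0.2877 − 240·0.1922 = 55.2557 − 46.1280 = 9.1277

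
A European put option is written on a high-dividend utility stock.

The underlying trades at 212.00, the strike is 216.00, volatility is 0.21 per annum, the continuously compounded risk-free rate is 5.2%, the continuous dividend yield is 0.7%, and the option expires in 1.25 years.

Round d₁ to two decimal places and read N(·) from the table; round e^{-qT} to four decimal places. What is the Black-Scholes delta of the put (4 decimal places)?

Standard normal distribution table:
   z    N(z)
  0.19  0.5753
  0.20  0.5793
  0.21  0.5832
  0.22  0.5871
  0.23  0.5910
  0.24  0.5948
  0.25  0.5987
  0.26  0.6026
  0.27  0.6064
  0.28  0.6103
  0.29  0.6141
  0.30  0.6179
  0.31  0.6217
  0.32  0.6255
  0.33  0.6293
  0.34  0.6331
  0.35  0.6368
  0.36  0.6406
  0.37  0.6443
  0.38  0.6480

T = 1.25;  σ√T = 0.2348
d₁ = [ln(212/216) + (0.052 − 0.007 + ½·0.21²)·1.25] / (σ√T) = (-0.0187 + 0.0838) / 0.2348 = 0.2774 ⇒ 0.28
N(d₁) = N(0.28) = 0.6103
Δ_put = exp(−qT)·(N(d₁) − 1) = 0.9913·(0.6103 − 1) = -0.3863

-0.3863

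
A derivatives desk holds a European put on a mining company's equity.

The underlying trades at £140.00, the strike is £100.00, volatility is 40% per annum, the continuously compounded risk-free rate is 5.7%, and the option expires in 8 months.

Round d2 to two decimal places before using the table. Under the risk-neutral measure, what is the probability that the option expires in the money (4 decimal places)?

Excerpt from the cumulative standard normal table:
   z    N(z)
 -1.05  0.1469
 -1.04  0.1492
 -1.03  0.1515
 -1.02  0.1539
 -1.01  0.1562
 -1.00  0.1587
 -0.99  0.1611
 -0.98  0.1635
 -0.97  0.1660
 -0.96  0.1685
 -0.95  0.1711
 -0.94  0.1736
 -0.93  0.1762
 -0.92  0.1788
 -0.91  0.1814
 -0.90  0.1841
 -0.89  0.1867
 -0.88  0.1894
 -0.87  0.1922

0.1635

T = 0.6667;  σ√T = 0.3266
d₁ = [ln(140/100) + (0.057 + ½·0.4²)·0.6667] / (σ√T) = (0.3365 + 0.0913) / 0.3266 = 1.3099 ≈ 1.31
d₂ = 1.3099 − 0.3266 = 0.9833 ≈ 0.98
Pr(exercise) under Q = N(−d₂) = N(-0.98) = 0.1635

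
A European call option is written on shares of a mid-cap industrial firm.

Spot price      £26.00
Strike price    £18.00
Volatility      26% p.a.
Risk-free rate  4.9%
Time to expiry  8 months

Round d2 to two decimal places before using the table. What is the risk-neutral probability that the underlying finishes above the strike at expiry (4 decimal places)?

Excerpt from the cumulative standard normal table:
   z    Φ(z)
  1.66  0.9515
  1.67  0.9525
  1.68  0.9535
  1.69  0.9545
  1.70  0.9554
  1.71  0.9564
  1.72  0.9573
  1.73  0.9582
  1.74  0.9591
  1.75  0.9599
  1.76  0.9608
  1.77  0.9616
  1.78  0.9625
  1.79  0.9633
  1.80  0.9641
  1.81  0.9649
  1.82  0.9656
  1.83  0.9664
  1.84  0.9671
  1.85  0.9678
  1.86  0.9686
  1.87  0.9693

σ√T = 0.26 × 0.8165 = 0.2123
d₁ = [ln(26/18) + (0.049 + 0.26²/2)·0.6667] / 0.2123 = [0.3677 + 0.0552] / 0.2123 = 1.9922 ⇒ 1.99
d₂ = d₁ − σ√T = 1.9922 − 0.2123 = 1.7799 ⇒ 1.78
Risk-neutral Pr[S_T > K] = N(d₂) = N(1.78) = 0.9625

0.9625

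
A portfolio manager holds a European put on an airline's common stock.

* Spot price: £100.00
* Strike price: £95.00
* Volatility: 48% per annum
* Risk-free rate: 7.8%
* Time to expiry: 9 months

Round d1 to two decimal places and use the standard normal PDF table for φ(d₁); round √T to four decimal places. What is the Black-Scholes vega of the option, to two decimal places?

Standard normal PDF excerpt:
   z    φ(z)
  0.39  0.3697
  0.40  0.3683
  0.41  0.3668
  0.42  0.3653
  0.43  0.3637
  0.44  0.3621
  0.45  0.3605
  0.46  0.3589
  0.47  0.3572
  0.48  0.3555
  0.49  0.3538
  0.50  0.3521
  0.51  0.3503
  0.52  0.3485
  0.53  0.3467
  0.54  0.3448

30.93

T = 0.75;  σ√T = 0.4157
d₁ = [ln(100/95) + (0.078 + ½·0.48²)·0.75] / (σ√T) = (0.0513 + 0.1449) / 0.4157 = 0.4720 → 0.47
√T = √0.75 = 0.8660
φ(d₁) = φ(0.47) = 0.3572
vega = S·φ(d₁)·√T = 100·0.3572·0.8660 = 30.9335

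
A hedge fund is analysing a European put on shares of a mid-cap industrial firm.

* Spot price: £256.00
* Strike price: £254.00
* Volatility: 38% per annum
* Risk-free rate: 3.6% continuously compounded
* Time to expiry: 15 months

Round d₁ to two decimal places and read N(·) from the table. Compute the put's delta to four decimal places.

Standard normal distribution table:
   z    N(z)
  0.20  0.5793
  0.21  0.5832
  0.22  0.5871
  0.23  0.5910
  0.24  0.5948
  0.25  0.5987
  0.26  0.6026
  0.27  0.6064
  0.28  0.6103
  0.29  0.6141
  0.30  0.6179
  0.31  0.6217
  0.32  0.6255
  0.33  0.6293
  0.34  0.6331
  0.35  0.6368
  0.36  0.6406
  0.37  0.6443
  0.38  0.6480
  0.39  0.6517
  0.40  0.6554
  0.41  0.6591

σ√T = 0.38·√1.25 = 0.4249
d₁ = [ln(256/254) + (0.036 + ½·0.38²)·1.25] / (σ√T) = (0.0078 + 0.1352) / 0.4249 = 0.3368 ⇒ 0.34
N(d₁) = N(0.34) = 0.6331
Δ_put = N(d₁) − 1 = 0.6331 − 1 = -0.3669

-0.3669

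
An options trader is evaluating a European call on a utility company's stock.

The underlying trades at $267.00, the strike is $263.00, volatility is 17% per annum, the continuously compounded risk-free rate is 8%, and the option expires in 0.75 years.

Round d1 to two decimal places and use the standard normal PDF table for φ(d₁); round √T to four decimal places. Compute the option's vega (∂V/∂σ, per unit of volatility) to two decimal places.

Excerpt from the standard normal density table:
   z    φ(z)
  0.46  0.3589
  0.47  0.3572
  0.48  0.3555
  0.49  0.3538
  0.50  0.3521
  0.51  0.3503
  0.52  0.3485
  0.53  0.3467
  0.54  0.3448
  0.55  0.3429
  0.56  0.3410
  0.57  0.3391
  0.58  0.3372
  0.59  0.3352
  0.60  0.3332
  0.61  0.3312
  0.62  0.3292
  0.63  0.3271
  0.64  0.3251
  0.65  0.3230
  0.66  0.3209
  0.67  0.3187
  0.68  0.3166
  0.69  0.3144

σ√T = 0.17 × 0.8660 = 0.1472
d₁ = [ln(267/263) + (0.08 + 0.17²/2)·0.75] / 0.1472 = [0.0151 + 0.0708] / 0.1472 = 0.5837 ≈ 0.58
√T = √0.75 = 0.8660
φ(d₁) = φ(0.58) = 0.3372
vega = S·φ(d₁)·√T = 267·0.3372·0.8660 = 77.9681

77.97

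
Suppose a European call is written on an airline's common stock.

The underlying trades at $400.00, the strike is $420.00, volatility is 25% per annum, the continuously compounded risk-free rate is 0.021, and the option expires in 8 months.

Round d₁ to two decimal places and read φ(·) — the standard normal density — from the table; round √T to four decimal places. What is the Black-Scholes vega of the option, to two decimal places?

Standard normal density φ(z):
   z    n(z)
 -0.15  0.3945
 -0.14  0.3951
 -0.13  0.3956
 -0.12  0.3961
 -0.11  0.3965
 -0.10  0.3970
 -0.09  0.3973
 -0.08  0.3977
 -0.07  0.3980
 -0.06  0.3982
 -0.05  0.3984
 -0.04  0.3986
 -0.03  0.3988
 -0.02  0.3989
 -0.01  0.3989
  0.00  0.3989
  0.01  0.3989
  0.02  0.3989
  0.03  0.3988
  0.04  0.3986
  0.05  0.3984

σ√T = 0.25 × 0.8165 = 0.2041
d₁ = [ln(400/420) + (0.021 + ½·0.25²)·0.6667] / (σ√T) = (-0.0488 + 0.0348) / 0.2041 = -0.0684 → -0.07
√T = √0.6667 = 0.8165
φ(d₁) = φ(-0.07) = 0.3980
vega = S·φ(d₁)·√T = 400·0.3980·0.8165 = 129.9868

129.99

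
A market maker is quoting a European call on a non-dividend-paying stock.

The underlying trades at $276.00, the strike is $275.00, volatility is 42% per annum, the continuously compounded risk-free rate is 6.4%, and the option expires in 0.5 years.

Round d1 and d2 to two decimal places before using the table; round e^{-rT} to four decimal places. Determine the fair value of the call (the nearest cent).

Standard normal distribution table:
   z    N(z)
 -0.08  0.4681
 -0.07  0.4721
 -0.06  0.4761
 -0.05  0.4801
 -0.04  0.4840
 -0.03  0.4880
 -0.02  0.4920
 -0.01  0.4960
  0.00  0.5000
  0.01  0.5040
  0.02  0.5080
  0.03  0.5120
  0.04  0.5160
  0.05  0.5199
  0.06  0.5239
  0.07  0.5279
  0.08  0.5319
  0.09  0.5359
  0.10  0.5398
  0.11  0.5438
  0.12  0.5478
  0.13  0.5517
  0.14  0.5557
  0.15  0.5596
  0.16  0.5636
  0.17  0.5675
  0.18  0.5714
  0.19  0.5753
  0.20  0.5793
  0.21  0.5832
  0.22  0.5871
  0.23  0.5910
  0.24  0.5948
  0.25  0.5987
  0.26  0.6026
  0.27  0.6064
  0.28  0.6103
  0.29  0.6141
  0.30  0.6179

$37.39

T = 0.5;  σ√T = 0.2970
d₁ = [ln(276/275) + (0.064 + ½·0.42²)·0.5] / (σ√T) = (0.0036 + 0.0761) / 0.2970 = 0.2685 which rounds to 0.27
d₂ = 0.2685 − 0.2970 = -0.0285 which rounds to -0.03
e^(−rT) = e^(−0.064·0.5) = 0.9685
N(d₁) = N(0.27) = 0.6064;  N(d₂) = N(-0.03) = 0.4880
C = 276·0.6064 − 275·0.9685·0.4880 = 167.3664 − 129.9727 = 37.3937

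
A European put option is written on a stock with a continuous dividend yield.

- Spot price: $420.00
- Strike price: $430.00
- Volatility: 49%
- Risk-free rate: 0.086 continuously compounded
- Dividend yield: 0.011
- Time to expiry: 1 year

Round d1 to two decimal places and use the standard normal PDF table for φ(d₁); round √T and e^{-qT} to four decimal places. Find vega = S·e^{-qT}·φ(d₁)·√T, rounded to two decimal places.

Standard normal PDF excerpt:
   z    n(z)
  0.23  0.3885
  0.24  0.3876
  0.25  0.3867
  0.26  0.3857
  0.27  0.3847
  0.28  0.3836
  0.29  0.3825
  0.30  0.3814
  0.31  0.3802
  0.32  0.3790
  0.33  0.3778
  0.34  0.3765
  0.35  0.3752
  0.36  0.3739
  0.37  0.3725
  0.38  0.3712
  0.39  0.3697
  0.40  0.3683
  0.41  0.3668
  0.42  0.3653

155.87

σ√T = 0.49·√1 = 0.4900
d₁ = [ln(420/430) + (0.086 − 0.011 + ½·0.49²)·1] / (σ√T) = (-0.0235 + 0.1951) / 0.4900 = 0.3500 ⇒ 0.35
√T = √1 = 1.0000
φ(d₁) = φ(0.35) = 0.3752
e^(−qT) = e^(−0.011·1) = 0.9891
vega = S·e^(−qT)·φ(d₁)·√T = 420·0.9891·0.3752·1.0000 = 155.8663
(Call and put vega coincide under Black-Scholes.)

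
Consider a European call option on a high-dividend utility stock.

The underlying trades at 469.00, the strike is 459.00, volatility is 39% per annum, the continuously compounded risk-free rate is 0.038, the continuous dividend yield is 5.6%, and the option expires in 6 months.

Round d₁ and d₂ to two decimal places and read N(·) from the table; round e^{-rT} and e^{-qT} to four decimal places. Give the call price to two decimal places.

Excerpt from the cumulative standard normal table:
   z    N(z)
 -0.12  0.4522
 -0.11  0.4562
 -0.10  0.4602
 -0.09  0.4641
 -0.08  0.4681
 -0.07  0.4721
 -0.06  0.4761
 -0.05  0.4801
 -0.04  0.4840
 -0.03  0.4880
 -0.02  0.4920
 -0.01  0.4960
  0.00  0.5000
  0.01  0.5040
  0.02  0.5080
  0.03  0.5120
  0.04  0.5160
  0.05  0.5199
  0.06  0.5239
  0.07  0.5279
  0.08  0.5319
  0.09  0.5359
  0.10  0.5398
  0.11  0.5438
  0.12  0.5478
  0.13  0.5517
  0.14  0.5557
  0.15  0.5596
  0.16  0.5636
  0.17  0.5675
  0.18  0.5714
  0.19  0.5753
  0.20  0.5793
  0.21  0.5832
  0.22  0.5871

T = 0.5;  σ√T = 0.2758
ln(S/K) + (r − q + σ²/2)T = ln(469/459) + (0.038 − 0.056 + 0.39²/2)·0.5 = 0.0216 + 0.0290 = 0.0506
d₁ = 0.0506 / 0.2758 = 0.1834 which rounds to 0.18
d₂ = d₁ − σ√T = 0.1834 − 0.2758 = -0.0924 which rounds to -0.09
e^(−qT) = e^(−0.056·0.5) = 0.9724;  e^(−rT) = e^(−0.038·0.5) = 0.9812
C = 469·0.9724·N(0.18) − 459·0.9812·N(-0.09) = 469·0.9724·0.5714 − 459·0.9812·0.4641 = 260.5902 − 209.0171 = 51.5731

51.57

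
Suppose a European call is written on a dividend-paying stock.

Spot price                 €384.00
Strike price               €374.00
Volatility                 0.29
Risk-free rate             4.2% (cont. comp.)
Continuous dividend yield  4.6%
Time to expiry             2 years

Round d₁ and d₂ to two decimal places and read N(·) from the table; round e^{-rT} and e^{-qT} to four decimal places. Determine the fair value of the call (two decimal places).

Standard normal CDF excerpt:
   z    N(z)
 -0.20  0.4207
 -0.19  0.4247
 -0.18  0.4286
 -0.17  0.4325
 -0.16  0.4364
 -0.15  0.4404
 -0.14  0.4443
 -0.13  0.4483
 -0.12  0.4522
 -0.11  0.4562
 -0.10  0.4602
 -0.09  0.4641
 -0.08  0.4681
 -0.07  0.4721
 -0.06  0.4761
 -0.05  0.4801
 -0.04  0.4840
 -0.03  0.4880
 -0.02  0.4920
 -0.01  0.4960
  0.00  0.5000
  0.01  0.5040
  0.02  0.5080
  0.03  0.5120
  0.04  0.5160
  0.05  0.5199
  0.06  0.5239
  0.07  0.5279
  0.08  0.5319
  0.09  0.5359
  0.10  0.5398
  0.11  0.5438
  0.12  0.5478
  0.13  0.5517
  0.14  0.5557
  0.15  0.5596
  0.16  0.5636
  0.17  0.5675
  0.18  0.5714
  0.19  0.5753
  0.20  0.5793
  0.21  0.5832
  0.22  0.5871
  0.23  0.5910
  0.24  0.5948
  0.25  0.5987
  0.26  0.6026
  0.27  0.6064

σ√T = 0.29·√2 = 0.4101
d₁ = [ln(384/374) + (0.042 − 0.046 + ½·0.29²)·2] / (σ√T) = (0.0264 + 0.0761) / 0.4101 = 0.2499 ⇒ 0.25
d₂ = 0.2499 − 0.4101 = -0.1602 ⇒ -0.16
e^(−qT) = e^(−0.046·2) = 0.9121;  e^(−rT) = e^(−0.042·2) = 0.9194
N(d₁) = N(0.25) = 0.5987;  N(d₂) = N(-0.16) = 0.4364
C = 384·0.9121·0.5987 − 374·0.9194·0.4364 = 209.6925 − 150.0586 = 59.6339

€59.63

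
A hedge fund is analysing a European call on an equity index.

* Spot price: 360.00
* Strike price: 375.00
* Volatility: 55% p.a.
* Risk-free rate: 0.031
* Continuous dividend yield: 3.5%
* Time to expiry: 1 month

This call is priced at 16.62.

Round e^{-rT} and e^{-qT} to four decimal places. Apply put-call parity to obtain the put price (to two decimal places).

exp(−qT) = exp(−0.035·0.08333) = 0.9971;  exp(−rT) = exp(−0.031·0.08333) = 0.9974
Put-call parity: C − P = S·e^(−qT) − K·e^(−rT) = 360·0.9971 − 375·0.9974 = 358.9560 − 374.0250 = -15.0690
P = C − (C − P) = 16.62 − (-15.0690) = 31.6890

31.69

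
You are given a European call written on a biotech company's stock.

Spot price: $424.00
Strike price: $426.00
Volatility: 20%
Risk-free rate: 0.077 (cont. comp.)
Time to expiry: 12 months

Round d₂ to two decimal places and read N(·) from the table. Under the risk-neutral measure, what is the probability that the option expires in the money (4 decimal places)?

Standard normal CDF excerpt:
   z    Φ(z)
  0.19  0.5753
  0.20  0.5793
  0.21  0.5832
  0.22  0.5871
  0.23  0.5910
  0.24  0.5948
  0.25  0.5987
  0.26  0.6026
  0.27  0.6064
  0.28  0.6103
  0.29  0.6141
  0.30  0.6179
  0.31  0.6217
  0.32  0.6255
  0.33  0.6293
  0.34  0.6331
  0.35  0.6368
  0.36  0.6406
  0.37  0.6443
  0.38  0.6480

σ√T = 0.2 × 1.0000 = 0.2000
d₁ = [ln(424/426) + (0.077 + ½·0.2²)·1] / (σ√T) = (-0.0047 + 0.0970) / 0.2000 = 0.4615 ≈ 0.46
d₂ = 0.4615 − 0.2000 = 0.2615 ≈ 0.26
Pr(exercise) under Q = N(d₂) = 0.6026

0.6026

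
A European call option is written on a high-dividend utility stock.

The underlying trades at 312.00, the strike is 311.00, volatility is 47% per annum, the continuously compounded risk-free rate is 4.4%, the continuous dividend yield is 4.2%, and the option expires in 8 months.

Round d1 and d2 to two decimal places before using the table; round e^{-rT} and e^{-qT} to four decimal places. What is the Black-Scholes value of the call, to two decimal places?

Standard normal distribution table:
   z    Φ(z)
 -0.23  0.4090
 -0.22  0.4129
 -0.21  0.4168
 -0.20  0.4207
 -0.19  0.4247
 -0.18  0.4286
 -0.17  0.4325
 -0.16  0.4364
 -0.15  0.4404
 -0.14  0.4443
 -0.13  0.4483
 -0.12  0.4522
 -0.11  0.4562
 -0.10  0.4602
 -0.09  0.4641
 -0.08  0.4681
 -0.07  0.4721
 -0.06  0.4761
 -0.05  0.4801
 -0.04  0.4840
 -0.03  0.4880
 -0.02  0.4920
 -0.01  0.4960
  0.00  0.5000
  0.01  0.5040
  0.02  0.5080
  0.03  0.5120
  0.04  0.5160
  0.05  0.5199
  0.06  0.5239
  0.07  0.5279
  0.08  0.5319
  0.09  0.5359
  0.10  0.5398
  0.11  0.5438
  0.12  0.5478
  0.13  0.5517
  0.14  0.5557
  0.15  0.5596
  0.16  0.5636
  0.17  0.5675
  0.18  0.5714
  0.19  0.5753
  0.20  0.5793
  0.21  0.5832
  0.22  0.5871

46.31

σ√T = 0.47 × 0.8165 = 0.3838
ln(S/K) + (r − q + σ²/2)T = ln(312/311) + (0.044 − 0.042 + 0.47²/2)·0.6667 = 0.0032 + 0.0750 = 0.0782
d₁ = 0.0782 / 0.3838 = 0.2037 which rounds to 0.20
d₂ = d₁ − σ√T = 0.2037 − 0.3838 = -0.1800 which rounds to -0.18
exp(−qT) = exp(−0.042·0.6667) = 0.9724;  exp(−rT) = exp(−0.044·0.6667) = 0.9711
N(d₁) = N(0.20) = 0.5793;  N(d₂) = N(-0.18) = 0.4286
C = 312·0.9724·0.5793 − 311·0.9711·0.4286 = 175.7531 − 129.4424 = 46.3107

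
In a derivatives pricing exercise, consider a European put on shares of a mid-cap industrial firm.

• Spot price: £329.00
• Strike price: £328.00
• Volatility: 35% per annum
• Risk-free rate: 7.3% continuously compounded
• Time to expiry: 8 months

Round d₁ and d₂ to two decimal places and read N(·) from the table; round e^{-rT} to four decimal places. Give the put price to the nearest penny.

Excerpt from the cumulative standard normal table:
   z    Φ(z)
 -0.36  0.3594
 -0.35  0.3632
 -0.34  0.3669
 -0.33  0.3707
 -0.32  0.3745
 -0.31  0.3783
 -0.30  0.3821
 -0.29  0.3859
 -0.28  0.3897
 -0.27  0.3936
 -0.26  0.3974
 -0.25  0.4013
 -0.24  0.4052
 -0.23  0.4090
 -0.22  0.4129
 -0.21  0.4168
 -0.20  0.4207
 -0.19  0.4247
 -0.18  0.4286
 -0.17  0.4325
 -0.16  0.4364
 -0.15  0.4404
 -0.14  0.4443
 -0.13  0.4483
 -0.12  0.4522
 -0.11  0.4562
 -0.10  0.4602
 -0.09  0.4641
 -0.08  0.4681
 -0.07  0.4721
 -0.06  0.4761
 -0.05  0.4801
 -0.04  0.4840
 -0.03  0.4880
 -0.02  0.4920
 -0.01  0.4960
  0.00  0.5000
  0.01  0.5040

£28.00

σ√T = 0.35·√0.6667 = 0.2858
d₁ = [ln(329/328) + (0.073 + 0.35²/2)·0.6667] / 0.2858 = [0.0030 + 0.0895] / 0.2858 = 0.3238 ≈ 0.32
d₂ = d₁ − σ√T = 0.3238 − 0.2858 = 0.0381 ≈ 0.04
exp(−rT) = exp(−0.073·0.6667) = 0.9525
N(−d₂) = N(-0.04) = 0.4840;  N(−d₁) = N(-0.32) = 0.3745
P = 328·0.9525·0.4840 − 329·0.3745 = 151.2113 − 123.2105 = 28.0008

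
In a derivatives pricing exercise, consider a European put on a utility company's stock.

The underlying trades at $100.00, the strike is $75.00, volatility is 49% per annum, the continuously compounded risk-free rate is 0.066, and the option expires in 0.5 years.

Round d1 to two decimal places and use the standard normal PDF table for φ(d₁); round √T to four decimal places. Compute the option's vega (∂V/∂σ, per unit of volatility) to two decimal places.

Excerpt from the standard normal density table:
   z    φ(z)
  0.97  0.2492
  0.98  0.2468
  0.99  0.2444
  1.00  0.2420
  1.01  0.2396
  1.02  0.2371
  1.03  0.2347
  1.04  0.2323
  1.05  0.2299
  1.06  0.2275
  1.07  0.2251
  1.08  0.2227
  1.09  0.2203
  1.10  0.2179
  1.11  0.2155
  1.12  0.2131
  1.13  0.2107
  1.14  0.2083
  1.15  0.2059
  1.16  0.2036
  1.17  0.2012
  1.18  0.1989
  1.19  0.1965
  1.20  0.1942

15.41

T = 0.5;  σ√T = 0.3465
d₁ = [ln(100/75) + (0.066 + ½·0.49²)·0.5] / (σ√T) = (0.2877 + 0.0930) / 0.3465 = 1.0988 which rounds to 1.10
√T = √0.5 = 0.7071
φ(d₁) = φ(1.10) = 0.2179
vega = S·φ(d₁)·√T = 100·0.2179·0.7071 = 15.4077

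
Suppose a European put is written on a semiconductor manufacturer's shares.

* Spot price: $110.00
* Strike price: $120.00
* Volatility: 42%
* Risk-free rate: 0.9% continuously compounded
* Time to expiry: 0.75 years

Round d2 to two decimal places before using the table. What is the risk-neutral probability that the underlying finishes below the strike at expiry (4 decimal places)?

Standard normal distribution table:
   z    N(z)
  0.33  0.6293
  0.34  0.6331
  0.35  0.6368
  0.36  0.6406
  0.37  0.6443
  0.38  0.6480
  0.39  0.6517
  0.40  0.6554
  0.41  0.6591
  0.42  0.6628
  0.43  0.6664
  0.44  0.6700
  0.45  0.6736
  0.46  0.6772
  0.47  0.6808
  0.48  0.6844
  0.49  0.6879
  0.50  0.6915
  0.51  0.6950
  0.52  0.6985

0.6554

T = 0.75;  σ√T = 0.3637
d₁ = [ln(110/120) + (0.009 + 0.42²/2)·0.75] / 0.3637 = [-0.0870 + 0.0729] / 0.3637 = -0.0388 ≈ -0.04
d₂ = d₁ − σ√T = -0.0388 − 0.3637 = -0.4025 ≈ -0.40
Pr(exercise) under Q = N(−d₂) = N(0.40) = 0.6554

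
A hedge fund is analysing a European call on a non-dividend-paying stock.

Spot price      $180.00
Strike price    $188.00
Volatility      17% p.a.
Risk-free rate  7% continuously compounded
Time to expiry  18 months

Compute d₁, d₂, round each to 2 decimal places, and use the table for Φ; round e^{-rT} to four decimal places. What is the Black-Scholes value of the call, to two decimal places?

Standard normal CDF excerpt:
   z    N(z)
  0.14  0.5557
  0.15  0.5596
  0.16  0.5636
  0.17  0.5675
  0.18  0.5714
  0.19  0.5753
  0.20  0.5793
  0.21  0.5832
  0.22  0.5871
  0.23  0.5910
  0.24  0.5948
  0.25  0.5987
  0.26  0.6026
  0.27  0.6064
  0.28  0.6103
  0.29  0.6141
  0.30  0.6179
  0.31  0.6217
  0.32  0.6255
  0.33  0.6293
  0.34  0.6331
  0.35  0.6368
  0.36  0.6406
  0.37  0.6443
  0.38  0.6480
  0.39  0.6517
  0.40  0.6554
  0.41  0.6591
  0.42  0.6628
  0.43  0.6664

$20.60

σ√T = 0.17·√1.5 = 0.2082
ln(S/K) + (r + σ²/2)T = ln(180/188) + (0.07 + 0.17²/2)·1.5 = -0.0435 + 0.1267 = 0.0832
d₁ = 0.0832 / 0.2082 = 0.3996 ≈ 0.40
d₂ = d₁ − σ√T = 0.3996 − 0.2082 = 0.1913 ≈ 0.19
e^(−rT) = e^(−0.07·1.5) = 0.9003
N(d₁) = N(0.40) = 0.6554;  N(d₂) = N(0.19) = 0.5753
C = 180·0.6554 − 188·0.9003·0.5753 = 117.9720 − 97.3732 = 20.5988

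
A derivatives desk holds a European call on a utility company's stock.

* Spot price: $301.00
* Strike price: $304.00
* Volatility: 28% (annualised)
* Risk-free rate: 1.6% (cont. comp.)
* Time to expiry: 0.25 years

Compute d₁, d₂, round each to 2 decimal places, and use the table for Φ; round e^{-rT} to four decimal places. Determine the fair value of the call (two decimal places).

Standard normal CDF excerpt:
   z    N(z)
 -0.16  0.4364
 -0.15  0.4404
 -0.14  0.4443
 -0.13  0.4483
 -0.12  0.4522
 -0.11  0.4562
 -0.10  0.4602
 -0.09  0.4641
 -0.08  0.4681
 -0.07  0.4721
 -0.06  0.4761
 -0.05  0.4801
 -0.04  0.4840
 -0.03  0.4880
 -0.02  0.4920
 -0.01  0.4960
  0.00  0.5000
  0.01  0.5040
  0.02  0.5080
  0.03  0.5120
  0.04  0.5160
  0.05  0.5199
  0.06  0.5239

T = 0.25;  σ√T = 0.1400
ln(S/K) + (r + σ²/2)T = ln(301/304) + (0.016 + 0.28²/2)·0.25 = -0.0099 + 0.0138 = 0.0039
d₁ = 0.0039 / 0.1400 = 0.0277 ≈ 0.03
d₂ = d₁ − σ√T = 0.0277 − 0.1400 = -0.1123 ≈ -0.11
exp(−rT) = exp(−0.016·0.25) = 0.9960
N(d₁) = N(0.03) = 0.5120;  N(d₂) = N(-0.11) = 0.4562
C = 301·0.5120 − 304·0.9960·0.4562 = 154.1120 − 138.1301 = 15.9819

$15.98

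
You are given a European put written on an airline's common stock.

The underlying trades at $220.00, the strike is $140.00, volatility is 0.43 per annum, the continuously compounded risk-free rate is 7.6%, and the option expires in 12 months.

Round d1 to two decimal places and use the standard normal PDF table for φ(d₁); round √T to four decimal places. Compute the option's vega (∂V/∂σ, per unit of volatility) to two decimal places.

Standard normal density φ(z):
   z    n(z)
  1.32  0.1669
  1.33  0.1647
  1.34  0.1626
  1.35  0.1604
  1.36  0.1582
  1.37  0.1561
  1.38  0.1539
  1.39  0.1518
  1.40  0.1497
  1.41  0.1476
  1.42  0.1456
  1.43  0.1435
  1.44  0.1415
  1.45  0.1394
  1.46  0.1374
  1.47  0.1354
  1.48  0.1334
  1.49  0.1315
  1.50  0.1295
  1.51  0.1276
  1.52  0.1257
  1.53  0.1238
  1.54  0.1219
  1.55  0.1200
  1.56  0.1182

31.13

σ√T = 0.43·√1 = 0.4300
d₁ = [ln(220/140) + (0.076 + ½·0.43²)·1] / (σ√T) = (0.4520 + 0.1684) / 0.4300 = 1.4429 which rounds to 1.44
√T = √1 = 1.0000
φ(d₁) = φ(1.44) = 0.1415
vega = S·φ(d₁)·√T = 220·0.1415·1.0000 = 31.1300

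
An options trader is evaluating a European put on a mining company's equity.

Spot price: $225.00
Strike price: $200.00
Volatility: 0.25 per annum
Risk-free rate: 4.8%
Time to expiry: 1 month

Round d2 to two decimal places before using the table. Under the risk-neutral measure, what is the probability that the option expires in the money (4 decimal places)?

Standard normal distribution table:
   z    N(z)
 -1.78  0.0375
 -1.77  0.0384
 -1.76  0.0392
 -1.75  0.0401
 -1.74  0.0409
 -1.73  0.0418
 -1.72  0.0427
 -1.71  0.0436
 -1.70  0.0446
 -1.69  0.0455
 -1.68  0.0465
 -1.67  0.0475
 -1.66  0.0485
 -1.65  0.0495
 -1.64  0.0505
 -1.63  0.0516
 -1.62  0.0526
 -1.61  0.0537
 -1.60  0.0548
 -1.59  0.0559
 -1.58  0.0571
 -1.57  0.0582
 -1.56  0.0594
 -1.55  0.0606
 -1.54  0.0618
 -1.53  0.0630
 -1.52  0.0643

0.0495

T = 0.08333;  σ√T = 0.0722
d₁ = [ln(225/200) + (0.048 + 0.25²/2)·0.08333] / 0.0722 = [0.1178 + 0.0066] / 0.0722 = 1.7236 ⇒ 1.72
d₂ = d₁ − σ√T = 1.7236 − 0.0722 = 1.6514 ⇒ 1.65
Risk-neutral Pr[S_T < K] = N(−d₂) = N(-1.65) = 0.0495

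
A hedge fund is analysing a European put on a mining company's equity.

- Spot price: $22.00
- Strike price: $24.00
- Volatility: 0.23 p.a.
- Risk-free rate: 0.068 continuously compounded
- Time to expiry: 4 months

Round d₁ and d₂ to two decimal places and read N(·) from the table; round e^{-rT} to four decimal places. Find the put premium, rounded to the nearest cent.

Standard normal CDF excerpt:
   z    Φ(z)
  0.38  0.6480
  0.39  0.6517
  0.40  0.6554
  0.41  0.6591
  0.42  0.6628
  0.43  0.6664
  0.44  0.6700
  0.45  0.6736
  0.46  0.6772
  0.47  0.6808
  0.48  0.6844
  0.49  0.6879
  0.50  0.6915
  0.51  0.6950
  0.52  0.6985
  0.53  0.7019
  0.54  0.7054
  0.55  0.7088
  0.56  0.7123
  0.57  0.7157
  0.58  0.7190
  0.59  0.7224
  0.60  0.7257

$2.05

T = 0.3333;  σ√T = 0.1328
ln(S/K) + (r + σ²/2)T = ln(22/24) + (0.068 + 0.23²/2)·0.3333 = -0.0870 + 0.0315 = -0.0555
d₁ = -0.0555 / 0.1328 = -0.4182 → -0.42
d₂ = d₁ − σ√T = -0.4182 − 0.1328 = -0.5510 → -0.55
e^(−rT) = e^(−0.068·0.3333) = 0.9776
N(−d₂) = N(0.55) = 0.7088;  N(−d₁) = N(0.42) = 0.6628
P = 24·0.9776·0.7088 − 22·0.6628 = 16.6301 − 14.5816 = 2.0485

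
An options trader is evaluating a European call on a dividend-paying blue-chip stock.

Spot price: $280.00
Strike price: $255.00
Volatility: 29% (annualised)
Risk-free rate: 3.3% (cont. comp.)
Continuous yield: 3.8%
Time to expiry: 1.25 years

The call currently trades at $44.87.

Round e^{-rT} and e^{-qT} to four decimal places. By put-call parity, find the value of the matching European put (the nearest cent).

$22.56

e^(−qT) = e^(−0.038·1.25) = 0.9536;  e^(−rT) = e^(−0.033·1.25) = 0.9596
Put-call parity: C − P = S·e^(−qT) − K·e^(−rT) = 280·0.9536 − 255·0.9596 = 267.0080 − 244.6980 = 22.3100
P = C − (C − P) = 44.87 − (22.3100) = 22.5600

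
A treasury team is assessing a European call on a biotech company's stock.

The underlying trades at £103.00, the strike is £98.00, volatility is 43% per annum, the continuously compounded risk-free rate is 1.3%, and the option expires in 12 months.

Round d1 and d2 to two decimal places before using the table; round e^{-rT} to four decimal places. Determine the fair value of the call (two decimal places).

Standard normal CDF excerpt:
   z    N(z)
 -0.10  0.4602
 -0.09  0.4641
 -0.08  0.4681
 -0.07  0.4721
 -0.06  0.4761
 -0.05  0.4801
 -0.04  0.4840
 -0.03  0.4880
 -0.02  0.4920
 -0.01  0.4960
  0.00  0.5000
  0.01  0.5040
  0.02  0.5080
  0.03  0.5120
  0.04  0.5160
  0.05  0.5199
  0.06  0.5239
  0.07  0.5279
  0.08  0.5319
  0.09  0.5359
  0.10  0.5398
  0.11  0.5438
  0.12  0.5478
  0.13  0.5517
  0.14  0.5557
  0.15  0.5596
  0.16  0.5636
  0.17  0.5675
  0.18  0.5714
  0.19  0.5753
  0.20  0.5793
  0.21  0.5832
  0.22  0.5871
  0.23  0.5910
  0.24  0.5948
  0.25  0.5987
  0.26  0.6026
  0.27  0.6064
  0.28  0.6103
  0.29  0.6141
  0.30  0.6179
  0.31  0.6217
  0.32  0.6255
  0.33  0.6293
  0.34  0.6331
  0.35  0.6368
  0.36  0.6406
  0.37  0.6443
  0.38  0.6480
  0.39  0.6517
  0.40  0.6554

σ√T = 0.43·√1 = 0.4300
ln(S/K) + (r + σ²/2)T = ln(103/98) + (0.013 + 0.43²/2)·1 = 0.0498 + 0.1054 = 0.1552
d₁ = 0.1552 / 0.4300 = 0.3610 → 0.36
d₂ = d₁ − σ√T = 0.3610 − 0.4300 = -0.0690 → -0.07
exp(−rT) = exp(−0.013·1) = 0.9871
C = 103·N(0.36) − 98·0.9871·N(-0.07) = 103·0.6406 − 98·0.9871·0.4721 = 65.9818 − 45.6690 = 20.3128

£20.31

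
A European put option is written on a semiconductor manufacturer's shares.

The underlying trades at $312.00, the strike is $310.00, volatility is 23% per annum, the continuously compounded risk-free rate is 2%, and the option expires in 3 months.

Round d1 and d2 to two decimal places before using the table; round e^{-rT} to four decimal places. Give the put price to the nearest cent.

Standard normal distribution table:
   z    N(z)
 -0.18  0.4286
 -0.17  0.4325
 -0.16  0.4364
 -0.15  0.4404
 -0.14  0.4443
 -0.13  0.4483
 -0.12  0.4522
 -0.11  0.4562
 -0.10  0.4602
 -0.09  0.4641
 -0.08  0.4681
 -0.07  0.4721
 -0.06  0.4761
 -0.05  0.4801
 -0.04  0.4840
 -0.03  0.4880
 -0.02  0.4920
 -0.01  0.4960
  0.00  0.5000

σ√T = 0.23·√0.25 = 0.1150
d₁ = [ln(312/310) + (0.02 + ½·0.23²)·0.25] / (σ√T) = (0.0064 + 0.0116) / 0.1150 = 0.1569 which rounds to 0.16
d₂ = 0.1569 − 0.1150 = 0.0419 which rounds to 0.04
e^(−rT) = e^(−0.02·0.25) = 0.9950
N(−d₂) = N(-0.04) = 0.4840;  N(−d₁) = N(-0.16) = 0.4364
P = 310·0.9950·0.4840 − 312·0.4364 = 149.2898 − 136.1568 = 13.1330

$13.13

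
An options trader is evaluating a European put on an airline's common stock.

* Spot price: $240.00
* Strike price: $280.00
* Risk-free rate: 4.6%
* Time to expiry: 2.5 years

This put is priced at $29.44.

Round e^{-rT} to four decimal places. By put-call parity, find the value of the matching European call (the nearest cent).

$19.85

e^(−rT) = e^(−0.046·2.5) = 0.8914
Put-call parity: C − P = S − K·e^(−rT) = 240 − 280·0.8914 = 240 − 249.5920 = -9.5920
C = P + (C − P) = 29.44 + (-9.5920) = 19.8480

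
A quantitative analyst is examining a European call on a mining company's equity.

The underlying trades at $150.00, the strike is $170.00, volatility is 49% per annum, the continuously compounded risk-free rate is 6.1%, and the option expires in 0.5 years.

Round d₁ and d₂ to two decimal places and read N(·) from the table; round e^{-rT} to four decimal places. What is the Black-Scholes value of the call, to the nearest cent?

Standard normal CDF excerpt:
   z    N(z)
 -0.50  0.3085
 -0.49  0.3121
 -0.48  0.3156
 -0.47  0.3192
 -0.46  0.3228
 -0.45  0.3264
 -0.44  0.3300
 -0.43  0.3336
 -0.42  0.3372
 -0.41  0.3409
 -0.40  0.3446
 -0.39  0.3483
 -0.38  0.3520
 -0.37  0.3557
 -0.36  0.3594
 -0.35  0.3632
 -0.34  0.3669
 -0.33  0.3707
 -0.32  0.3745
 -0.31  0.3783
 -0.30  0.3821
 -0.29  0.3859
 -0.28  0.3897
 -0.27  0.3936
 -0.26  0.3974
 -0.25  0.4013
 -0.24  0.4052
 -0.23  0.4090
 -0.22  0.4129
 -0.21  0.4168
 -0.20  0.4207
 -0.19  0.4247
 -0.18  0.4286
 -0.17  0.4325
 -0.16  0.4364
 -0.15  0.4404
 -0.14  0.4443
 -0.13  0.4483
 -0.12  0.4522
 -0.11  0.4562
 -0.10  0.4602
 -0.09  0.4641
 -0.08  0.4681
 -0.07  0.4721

σ√T = 0.49 × 0.7071 = 0.3465
d₁ = [ln(150/170) + (0.061 + 0.49²/2)·0.5] / 0.3465 = [-0.1252 + 0.0905] / 0.3465 = -0.1000 ⇒ -0.10
d₂ = d₁ − σ√T = -0.1000 − 0.3465 = -0.4465 ⇒ -0.45
e^(−rT) = e^(−0.061·0.5) = 0.9700
C = 150·N(-0.10) − 170·0.9700·N(-0.45) = 150·0.4602 − 170·0.9700·0.3264 = 69.0300 − 53.8234 = 15.2066

$15.21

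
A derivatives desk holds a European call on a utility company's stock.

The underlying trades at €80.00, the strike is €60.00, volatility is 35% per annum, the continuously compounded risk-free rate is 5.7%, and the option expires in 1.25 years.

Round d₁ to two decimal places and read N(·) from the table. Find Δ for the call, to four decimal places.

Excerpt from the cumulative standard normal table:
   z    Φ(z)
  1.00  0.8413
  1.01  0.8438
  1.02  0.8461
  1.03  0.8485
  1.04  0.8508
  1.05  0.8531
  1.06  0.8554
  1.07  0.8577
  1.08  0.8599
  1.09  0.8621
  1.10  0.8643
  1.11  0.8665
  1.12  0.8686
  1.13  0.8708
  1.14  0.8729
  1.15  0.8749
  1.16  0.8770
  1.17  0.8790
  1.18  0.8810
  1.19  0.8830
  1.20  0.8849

0.8665

T = 1.25;  σ√T = 0.3913
d₁ = [ln(80/60) + (0.057 + 0.35²/2)·1.25] / 0.3913 = [0.2877 + 0.1478] / 0.3913 = 1.1129 ⇒ 1.11
N(d₁) = N(1.11) = 0.8665
Δ_call = N(d₁) = 0.8665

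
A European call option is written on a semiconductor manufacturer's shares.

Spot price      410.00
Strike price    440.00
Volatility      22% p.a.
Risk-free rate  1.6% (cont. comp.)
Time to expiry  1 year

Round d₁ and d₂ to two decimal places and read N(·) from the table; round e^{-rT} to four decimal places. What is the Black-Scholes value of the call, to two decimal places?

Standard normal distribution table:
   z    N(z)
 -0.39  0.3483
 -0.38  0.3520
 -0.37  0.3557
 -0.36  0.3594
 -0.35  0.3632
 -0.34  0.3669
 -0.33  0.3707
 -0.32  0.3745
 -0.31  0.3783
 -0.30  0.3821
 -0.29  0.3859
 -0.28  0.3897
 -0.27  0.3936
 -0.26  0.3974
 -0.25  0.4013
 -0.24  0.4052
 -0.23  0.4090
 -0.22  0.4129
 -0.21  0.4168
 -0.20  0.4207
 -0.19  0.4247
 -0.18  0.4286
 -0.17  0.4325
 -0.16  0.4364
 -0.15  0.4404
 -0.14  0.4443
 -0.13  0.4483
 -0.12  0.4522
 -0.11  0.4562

26.54

σ√T = 0.22·√1 = 0.2200
d₁ = [ln(410/440) + (0.016 + ½·0.22²)·1] / (σ√T) = (-0.0706 + 0.0402) / 0.2200 = -0.1383 ≈ -0.14
d₂ = -0.1383 − 0.2200 = -0.3583 ≈ -0.36
exp(−rT) = exp(−0.016·1) = 0.9841
N(d₁) = N(-0.14) = 0.4443;  N(d₂) = N(-0.36) = 0.3594
C = 410·0.4443 − 440·0.9841·0.3594 = 182.1630 − 155.6216 = 26.5414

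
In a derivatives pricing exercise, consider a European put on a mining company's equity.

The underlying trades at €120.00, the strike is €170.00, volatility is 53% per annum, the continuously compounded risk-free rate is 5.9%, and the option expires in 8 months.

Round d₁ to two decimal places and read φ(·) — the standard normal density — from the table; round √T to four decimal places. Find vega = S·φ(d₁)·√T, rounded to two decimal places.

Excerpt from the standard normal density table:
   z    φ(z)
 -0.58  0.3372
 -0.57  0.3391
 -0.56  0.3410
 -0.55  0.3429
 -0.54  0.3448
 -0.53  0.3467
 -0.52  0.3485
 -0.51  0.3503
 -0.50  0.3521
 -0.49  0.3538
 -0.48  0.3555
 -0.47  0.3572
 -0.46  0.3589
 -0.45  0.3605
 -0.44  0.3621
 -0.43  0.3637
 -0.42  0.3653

34.50

σ√T = 0.53·√0.6667 = 0.4327
ln(S/K) + (r + σ²/2)T = ln(120/170) + (0.059 + 0.53²/2)·0.6667 = -0.3483 + 0.1330 = -0.2153
d₁ = -0.2153 / 0.4327 = -0.4976 → -0.50
√T = √0.6667 = 0.8165
φ(d₁) = φ(-0.50) = 0.3521
vega = S·φ(d₁)·√T = 120·0.3521·0.8165 = 34.4988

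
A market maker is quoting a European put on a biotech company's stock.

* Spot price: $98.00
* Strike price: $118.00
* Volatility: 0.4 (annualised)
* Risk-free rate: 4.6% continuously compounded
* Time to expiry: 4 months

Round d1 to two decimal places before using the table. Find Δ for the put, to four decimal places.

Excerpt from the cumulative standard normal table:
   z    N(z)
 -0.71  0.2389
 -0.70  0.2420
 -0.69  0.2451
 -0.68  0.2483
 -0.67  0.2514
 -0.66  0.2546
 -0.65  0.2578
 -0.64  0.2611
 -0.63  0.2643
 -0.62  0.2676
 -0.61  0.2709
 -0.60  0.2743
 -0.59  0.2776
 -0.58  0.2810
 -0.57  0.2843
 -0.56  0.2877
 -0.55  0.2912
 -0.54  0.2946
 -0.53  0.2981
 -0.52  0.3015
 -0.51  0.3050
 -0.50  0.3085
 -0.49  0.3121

T = 0.3333;  σ√T = 0.2309
d₁ = [ln(98/118) + (0.046 + ½·0.4²)·0.3333] / (σ√T) = (-0.1857 + 0.0420) / 0.2309 = -0.6223 ≈ -0.62
N(d₁) = N(-0.62) = 0.2676
Δ_put = N(d₁) − 1 = 0.2676 − 1 = -0.7324

-0.7324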